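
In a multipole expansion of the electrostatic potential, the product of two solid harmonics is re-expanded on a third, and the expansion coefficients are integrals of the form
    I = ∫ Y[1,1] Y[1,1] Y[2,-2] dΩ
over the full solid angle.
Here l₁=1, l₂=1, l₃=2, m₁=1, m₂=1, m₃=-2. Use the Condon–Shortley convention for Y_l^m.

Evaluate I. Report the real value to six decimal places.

Rules hold: Σm=0, L=4 even, 0≤2≤2.
N = 3·3·5 = 45
Δ = 0!·2!·2!/5! = 1/30
Racah Σ t=0..0: t=0:+1/1 = 1/1
⇒ 3j(1 1 2; 0 0 0)² = 2/15, sgn +1
Racah Σ t=0..0: t=0:+1/4 = 1/4
⇒ 3j(1 1 2; 1 1 -2)² = 1/5, sgn +1
4πI² = N·(3j₀)²·(3jₘ)² = 6/5
I = +1·√(1.2/4π) = 0.30901936

0.309019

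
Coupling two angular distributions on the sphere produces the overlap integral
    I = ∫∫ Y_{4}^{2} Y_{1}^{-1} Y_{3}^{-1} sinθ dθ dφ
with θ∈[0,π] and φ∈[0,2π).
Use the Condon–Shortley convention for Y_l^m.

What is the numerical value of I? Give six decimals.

0.238414

Rules hold: Σm=0, L=8 even, 3≤3≤5.
N = 9·3·7 = 189
Δ = 2!·6!·0!/9! = 1/252
Racah Σ t=1..1: t=1:−1/36 = -1/36
⇒ 3j(4 1 3; 0 0 0)² = 4/63, sgn +1
Racah Σ t=0..0: t=0:+1/96 = 1/96
⇒ 3j(4 1 3; 2 -1 -1)² = 5/84, sgn +1
4πI² = N·(3j₀)²·(3jₘ)² = 5/7
I = +1·√(0.714286/4π) = 0.23841361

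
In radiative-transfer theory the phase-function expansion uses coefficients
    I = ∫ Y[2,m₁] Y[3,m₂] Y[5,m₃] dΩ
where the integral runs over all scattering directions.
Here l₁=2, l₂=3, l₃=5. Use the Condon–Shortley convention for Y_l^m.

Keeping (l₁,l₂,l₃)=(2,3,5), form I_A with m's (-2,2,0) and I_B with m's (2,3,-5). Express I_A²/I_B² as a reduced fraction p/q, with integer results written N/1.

1/42

Same 2,3,5: normalisation and zero-m 3j drop out of the ratio.
A: Δ: 0! 4! 6! / 11! → 1/2310; sum: t=0:+1/2880 = 1/2880; 3j²(2 3 5; -2 2 0) = Δ·Π!·Σ² = 1/462  (sign -1)
B: Δ: 0! 4! 6! / 11! → 1/2310; sum: t=0:+1/17280 = 1/17280; 3j²(2 3 5; 2 3 -5) = Δ·Π!·Σ² = 1/11  (sign +1)
I_A²/I_B² = (1/462)/(1/11) = 1/42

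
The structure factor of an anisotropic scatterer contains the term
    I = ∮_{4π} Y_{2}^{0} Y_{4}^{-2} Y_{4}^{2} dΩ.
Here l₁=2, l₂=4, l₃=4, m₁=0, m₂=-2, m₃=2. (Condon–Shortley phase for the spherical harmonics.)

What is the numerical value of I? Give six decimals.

Checks pass: Σm=0; 10 even; l₃=4∈[2,6].
(2·2+1)(2·4+1)(2·4+1) = 405
Δ: 2! 2! 6! / 11! → 1/13860
sum: t=0:+1/192 t=1:−1/36 t=2:+1/192 = -5/288
3j²(2 4 4; 0 0 0) = Δ·Π!·Σ² = 20/693  (sign -1)
sum: t=0:+1/192 t=1:−1/120 t=2:+1/2880 = -1/360
3j²(2 4 4; 0 -2 2) = Δ·Π!·Σ² = 16/3465  (sign -1)
combine: 4πI² = 405·20/693·16/3465 = 320/5929
take √, sign +1: I = 0.06553591

0.065536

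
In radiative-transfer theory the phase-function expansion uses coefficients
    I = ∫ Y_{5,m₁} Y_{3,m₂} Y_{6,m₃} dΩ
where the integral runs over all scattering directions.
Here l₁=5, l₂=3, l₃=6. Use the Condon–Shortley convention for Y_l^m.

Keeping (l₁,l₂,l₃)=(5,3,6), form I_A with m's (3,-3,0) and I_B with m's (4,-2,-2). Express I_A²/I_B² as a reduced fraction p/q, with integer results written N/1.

l's match ⇒ only the (l;m) 3-j factors differ between A and B.
A: triangle coeff Δ(5,3,6) = 1/675675; Σ_t [0,0]: t=0:+1/69120 = 1/69120; (3j)²=4/429 [(5 3 6; 3 -3 0)], sign=+1
B: triangle coeff Δ(5,3,6) = 1/675675; Σ_t [0,1]: t=0:+1/60480 t=1:−1/967680 = 1/64512; (3j)²=15/1001 [(5 3 6; 4 -2 -2)], sign=+1
I_A²/I_B² = (4/429)/(15/1001) = 28/45

28/45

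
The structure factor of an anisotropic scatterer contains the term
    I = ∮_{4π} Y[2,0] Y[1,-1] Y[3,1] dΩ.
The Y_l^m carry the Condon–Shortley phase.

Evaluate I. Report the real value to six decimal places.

-0.202301

Rules hold: Σm=0, L=6 even, 1≤3≤3.
N = 5·3·7 = 105
Δ = 0!·4!·2!/7! = 1/105
Racah Σ t=0..0: t=0:+1/4 = 1/4
⇒ 3j(2 1 3; 0 0 0)² = 3/35, sgn -1
Racah Σ t=0..0: t=0:+1/8 = 1/8
⇒ 3j(2 1 3; 0 -1 1)² = 2/35, sgn +1
4πI² = N·(3j₀)²·(3jₘ)² = 18/35
I = -1·√(0.514286/4π) = -0.20230066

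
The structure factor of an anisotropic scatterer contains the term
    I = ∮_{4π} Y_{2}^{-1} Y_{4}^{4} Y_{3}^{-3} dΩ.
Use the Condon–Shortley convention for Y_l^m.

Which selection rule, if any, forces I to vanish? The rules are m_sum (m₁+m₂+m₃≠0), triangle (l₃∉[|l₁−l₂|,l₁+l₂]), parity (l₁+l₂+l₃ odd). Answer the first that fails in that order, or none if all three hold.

parity

m₁+m₂+m₃ = -1 + 4 − 3 = 0  ✓
triangle: |2−4|=2 ≤ l₃=3 ≤ 2+4=6  ✓
parity: l₁+l₂+l₃ = 9 is odd  ✗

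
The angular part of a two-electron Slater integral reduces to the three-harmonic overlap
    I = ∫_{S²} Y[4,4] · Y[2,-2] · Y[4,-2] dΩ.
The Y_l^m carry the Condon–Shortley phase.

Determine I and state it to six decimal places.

-0.106180

Rules hold: Σm=0, L=10 even, 2≤4≤6.
N = 9·5·9 = 405
Δ = 2!·6!·2!/11! = 1/13860
Racah Σ t=0..2: t=0:+1/192 t=1:−1/36 t=2:+1/192 = -5/288
⇒ 3j(4 2 4; 0 0 0)² = 20/693, sgn -1
Racah Σ t=0..0: t=0:+1/2880 = 1/2880
⇒ 3j(4 2 4; 4 -2 -2)² = 2/165, sgn +1
4πI² = N·(3j₀)²·(3jₘ)² = 120/847
I = -1·√(0.141677/4π) = -0.10618031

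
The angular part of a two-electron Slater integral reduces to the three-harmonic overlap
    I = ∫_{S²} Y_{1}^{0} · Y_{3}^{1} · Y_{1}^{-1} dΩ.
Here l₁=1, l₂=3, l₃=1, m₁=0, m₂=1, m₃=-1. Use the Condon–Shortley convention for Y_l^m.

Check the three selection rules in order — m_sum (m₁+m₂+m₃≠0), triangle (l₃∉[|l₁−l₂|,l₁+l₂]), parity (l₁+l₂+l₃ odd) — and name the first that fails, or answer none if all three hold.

m₁+m₂+m₃ = 0 + 1 − 1 = 0  ✓
triangle: |1−3|=2 ≤ l₃=1 ≤ 1+3=4  ✗
parity: l₁+l₂+l₃ = 5 is odd

triangle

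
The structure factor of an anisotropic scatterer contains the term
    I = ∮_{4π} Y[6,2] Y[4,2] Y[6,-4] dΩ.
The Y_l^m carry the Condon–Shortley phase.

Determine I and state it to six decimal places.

0.060095

Rules hold: Σm=0, L=16 even, 2≤6≤10.
N = 13·9·13 = 1521
Δ = 4!·8!·4!/17! = 1/15315300
Racah Σ t=0..4: t=0:+1/829440 t=1:−1/25920 t=2:+1/9216 t=3:−1/25920 t=4:+1/829440 = 7/207360
⇒ 3j(6 4 6; 0 0 0)² = 28/2431, sgn +1
Racah Σ t=2..4: t=2:+1/138240 t=3:−1/181440 t=4:+1/3870720 = 23/11612160
⇒ 3j(6 4 6; 2 2 -4)² = 529/204204, sgn +1
4πI² = N·(3j₀)²·(3jₘ)² = 1587/34969
I = +1·√(0.0453831/4π) = 0.06009550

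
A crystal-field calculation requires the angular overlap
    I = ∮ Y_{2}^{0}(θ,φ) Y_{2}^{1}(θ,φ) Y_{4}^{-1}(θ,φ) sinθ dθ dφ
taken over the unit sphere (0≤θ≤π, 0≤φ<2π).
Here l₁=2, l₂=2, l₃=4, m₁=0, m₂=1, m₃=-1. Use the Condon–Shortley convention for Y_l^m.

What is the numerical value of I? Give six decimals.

Checks pass: Σm=0; 8 even; l₃=4∈[0,4].
(2·2+1)(2·2+1)(2·4+1) = 225
Δ: 0! 4! 4! / 9! → 1/630
sum: t=0:+1/16 = 1/16
3j²(2 2 4; 0 0 0) = Δ·Π!·Σ² = 2/35  (sign +1)
sum: t=0:+1/24 = 1/24
3j²(2 2 4; 0 1 -1) = Δ·Π!·Σ² = 1/21  (sign -1)
combine: 4πI² = 225·2/35·1/21 = 30/49
take √, sign -1: I = -0.22072812

-0.220728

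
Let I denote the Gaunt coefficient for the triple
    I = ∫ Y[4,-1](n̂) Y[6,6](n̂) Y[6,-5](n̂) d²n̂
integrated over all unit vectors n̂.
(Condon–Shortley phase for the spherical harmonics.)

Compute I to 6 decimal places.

m-sum 0 ✓  L=16 even ✓  2≤6≤10 ✓
Π(2lᵢ+1) = 9×13×13 = 1521
triangle coeff Δ(4,6,6) = 1/15315300
Σ_t [0,4]: t=0:+1/829440 t=1:−1/25920 t=2:+1/9216 t=3:−1/25920 t=4:+1/829440 = 7/207360
(3j)²=28/2431 [(4 6 6; 0 0 0)], sign=+1
Σ_t [4,4]: t=4:+1/5806080 = 1/5806080
(3j)²=165/6188 [(4 6 6; -1 6 -5)], sign=-1
⇒ 4πI² = 135/289
I = (-1)√(135/289/(4π)) = -0.19280266

-0.192803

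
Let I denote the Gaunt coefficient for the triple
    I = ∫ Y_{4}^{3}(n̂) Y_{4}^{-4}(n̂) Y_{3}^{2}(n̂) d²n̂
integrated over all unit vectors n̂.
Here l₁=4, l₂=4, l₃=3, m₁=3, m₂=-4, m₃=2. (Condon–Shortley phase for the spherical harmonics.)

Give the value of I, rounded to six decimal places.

0.000000

3 − 4 + 2 = 1 ≠ 0: azimuthal integral kills it; I = 0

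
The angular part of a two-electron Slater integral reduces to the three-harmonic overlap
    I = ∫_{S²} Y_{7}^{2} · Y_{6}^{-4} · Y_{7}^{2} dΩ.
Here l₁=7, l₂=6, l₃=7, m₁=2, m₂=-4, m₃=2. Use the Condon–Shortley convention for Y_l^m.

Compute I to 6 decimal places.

0.123590

m-sum 0 ✓  L=20 even ✓  1≤7≤13 ✓
Π(2lᵢ+1) = 15×13×15 = 2925
triangle coeff Δ(7,6,7) = 1/2444321880
Σ_t [0,6]: t=0:+1/2612736000 t=1:−1/20736000 t=2:+1/1658880 t=3:−1/746496 t=4:+1/1658880 t=5:−1/20736000 t=6:+1/2612736000 = -1/4354560
(3j)²=1000/138567 [(7 6 7; 0 0 0)], sign=+1
Σ_t [0,2]: t=0:+1/24883200 t=1:−1/8294400 t=2:+1/24883200 = -1/24883200
(3j)²=420/46189 [(7 6 7; 2 -4 2)], sign=+1
⇒ 4πI² = 31500000/164109517
I = (+1)√(31500000/164109517/(4π)) = 0.12359004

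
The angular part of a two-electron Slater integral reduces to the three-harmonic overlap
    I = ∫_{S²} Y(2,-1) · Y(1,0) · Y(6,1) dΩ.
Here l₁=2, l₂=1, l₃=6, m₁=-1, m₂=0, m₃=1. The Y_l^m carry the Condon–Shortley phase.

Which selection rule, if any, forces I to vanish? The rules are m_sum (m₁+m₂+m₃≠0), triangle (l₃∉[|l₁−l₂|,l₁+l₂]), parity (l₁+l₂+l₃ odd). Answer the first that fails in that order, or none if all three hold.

triangle

Σmᵢ = 0  ✓
l₃∈[|l₁−l₂|,l₁+l₂]=[1,3], have l₃=6  ✗
Σlᵢ = 9 ⇒ odd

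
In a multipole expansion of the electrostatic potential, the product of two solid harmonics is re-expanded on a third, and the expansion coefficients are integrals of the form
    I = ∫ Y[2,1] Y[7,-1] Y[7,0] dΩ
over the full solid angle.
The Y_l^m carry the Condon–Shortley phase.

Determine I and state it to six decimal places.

m-sum 0 ✓  L=16 even ✓  5≤7≤9 ✓
Π(2lᵢ+1) = 5×15×15 = 1125
triangle coeff Δ(2,7,7) = 1/185640
Σ_t [0,2]: t=0:+1/2419200 t=1:−1/518400 t=2:+1/2419200 = -1/907200
(3j)²=56/3315 [(2 7 7; 0 0 0)], sign=+1
Σ_t [0,1]: t=0:+1/1036800 t=1:−1/1209600 = 1/7257600
(3j)²=1/2210 [(2 7 7; 1 -1 0)], sign=-1
⇒ 4πI² = 420/48841
I = (-1)√(420/48841/(4π)) = -0.02615938

-0.026159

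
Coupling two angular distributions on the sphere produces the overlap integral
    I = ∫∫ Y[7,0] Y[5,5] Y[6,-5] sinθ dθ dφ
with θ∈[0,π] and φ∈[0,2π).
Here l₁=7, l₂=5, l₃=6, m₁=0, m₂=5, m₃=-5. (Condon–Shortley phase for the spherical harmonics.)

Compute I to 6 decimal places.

Checks pass: Σm=0; 18 even; l₃=6∈[2,12].
(2·7+1)(2·5+1)(2·6+1) = 2145
Δ: 6! 8! 4! / 19! → 1/174594420
sum: t=1:−1/4147200 t=2:+1/207360 t=3:−1/82944 t=4:+1/207360 t=5:−1/4147200 = -1/345600
3j²(7 5 6; 0 0 0) = Δ·Π!·Σ² = 420/46189  (sign -1)
sum: t=6:+1/87091200 = 1/87091200
3j²(7 5 6; 0 5 -5) = Δ·Π!·Σ² = 35/12597  (sign -1)
combine: 4πI² = 2145·420/46189·35/12597 = 73500/1356277
take √, sign +1: I = 0.06566963

0.065670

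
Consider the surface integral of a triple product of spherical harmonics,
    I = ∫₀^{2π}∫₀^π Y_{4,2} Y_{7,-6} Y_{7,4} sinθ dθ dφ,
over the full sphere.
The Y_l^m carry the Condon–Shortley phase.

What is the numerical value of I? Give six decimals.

0.160865

Checks pass: Σm=0; 18 even; l₃=7∈[3,11].
(2·4+1)(2·7+1)(2·7+1) = 2025
Δ: 4! 4! 10! / 19! → 1/58198140
sum: t=0:+1/17418240 t=1:−1/622080 t=2:+1/230400 t=3:−1/622080 t=4:+1/17418240 = 1/806400
3j²(4 7 7; 0 0 0) = Δ·Π!·Σ² = 2268/230945  (sign -1)
sum: t=0:+1/34836480 t=1:−1/130636800 = 11/522547200
3j²(4 7 7; 2 -6 4) = Δ·Π!·Σ² = 1331/81396  (sign -1)
combine: 4πI² = 2025·2268/230945·1331/81396 = 441045/1356277
take √, sign +1: I = 0.16086528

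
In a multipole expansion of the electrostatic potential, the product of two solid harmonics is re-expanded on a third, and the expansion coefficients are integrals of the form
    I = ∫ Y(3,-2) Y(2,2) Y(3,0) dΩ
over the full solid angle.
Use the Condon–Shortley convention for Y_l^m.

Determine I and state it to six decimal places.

-0.188063

Rules hold: Σm=0, L=8 even, 1≤3≤5.
N = 7·5·7 = 245
Δ = 2!·4!·2!/9! = 1/3780
Racah Σ t=0..2: t=0:+1/24 t=1:−1/4 t=2:+1/24 = -1/6
⇒ 3j(3 2 3; 0 0 0)² = 4/105, sgn +1
Racah Σ t=2..2: t=2:+1/24 = 1/24
⇒ 3j(3 2 3; -2 2 0)² = 1/21, sgn -1
4πI² = N·(3j₀)²·(3jₘ)² = 4/9
I = -1·√(0.444444/4π) = -0.18806319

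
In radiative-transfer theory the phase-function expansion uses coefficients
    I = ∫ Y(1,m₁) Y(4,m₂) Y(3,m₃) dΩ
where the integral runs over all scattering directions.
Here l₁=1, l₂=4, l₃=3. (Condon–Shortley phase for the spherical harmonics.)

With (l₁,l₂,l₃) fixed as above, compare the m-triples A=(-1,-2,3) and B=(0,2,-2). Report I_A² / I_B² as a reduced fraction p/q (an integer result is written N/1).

1/12

l's match ⇒ only the (l;m) 3-j factors differ between A and B.
A: triangle coeff Δ(1,4,3) = 1/252; Σ_t [2,2]: t=2:+1/1440 = 1/1440; (3j)²=1/252 [(1 4 3; -1 -2 3)], sign=+1
B: triangle coeff Δ(1,4,3) = 1/252; Σ_t [1,1]: t=1:−1/120 = -1/120; (3j)²=1/21 [(1 4 3; 0 2 -2)], sign=+1
I_A²/I_B² = (1/252)/(1/21) = 1/12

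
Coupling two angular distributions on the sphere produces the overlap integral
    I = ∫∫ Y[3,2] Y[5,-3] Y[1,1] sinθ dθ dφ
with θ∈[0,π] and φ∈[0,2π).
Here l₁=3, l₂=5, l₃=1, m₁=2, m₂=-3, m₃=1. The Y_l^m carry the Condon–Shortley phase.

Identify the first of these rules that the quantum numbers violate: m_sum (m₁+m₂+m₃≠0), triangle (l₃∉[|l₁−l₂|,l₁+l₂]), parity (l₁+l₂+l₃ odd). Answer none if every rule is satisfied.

azimuthal sum: 2 − 3 + 1 = 0  ✓
2 ≤ 1 ≤ 8 (triangle on l)  ✗
L = 3 + 5 + 1 = 9 (odd)

triangle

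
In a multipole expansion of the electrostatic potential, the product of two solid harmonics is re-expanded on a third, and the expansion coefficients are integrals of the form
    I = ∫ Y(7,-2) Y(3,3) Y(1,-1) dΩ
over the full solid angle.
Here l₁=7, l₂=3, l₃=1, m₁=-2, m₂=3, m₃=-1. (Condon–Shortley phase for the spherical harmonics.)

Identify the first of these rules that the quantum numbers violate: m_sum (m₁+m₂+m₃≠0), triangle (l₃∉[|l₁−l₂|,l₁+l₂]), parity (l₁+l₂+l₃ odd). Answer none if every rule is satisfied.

azimuthal sum: -2 + 3 − 1 = 0  ✓
4 ≤ 1 ≤ 10 (triangle on l)  ✗
L = 7 + 3 + 1 = 11 (odd)

triangle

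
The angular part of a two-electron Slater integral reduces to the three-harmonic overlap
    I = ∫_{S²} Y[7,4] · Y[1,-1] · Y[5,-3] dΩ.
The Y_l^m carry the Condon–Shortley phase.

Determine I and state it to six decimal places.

0.000000

triangle: need 6≤l₃≤8, have 5; I=0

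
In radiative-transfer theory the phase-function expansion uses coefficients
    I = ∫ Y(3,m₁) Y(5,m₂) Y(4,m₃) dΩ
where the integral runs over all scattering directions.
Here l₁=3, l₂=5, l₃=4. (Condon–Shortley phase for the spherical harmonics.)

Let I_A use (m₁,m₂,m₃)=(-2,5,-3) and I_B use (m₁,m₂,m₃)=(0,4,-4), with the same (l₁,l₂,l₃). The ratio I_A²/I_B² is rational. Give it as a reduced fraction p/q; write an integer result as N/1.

l's match ⇒ only the (l;m) 3-j factors differ between A and B.
A: triangle coeff Δ(3,5,4) = 1/180180; Σ_t [4,4]: t=4:+1/17280 = 1/17280; (3j)²=35/858 [(3 5 4; -2 5 -3)], sign=-1
B: triangle coeff Δ(3,5,4) = 1/180180; Σ_t [3,3]: t=3:−1/8640 = -1/8640; (3j)²=28/715 [(3 5 4; 0 4 -4)], sign=-1
I_A²/I_B² = (35/858)/(28/715) = 25/24

25/24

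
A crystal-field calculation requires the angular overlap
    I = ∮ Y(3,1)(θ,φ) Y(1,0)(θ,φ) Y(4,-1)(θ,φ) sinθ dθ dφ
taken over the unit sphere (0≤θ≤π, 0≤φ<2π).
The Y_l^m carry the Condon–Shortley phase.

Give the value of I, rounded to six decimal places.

Rules hold: Σm=0, L=8 even, 2≤4≤4.
N = 7·3·9 = 189
Δ = 0!·6!·2!/9! = 1/252
Racah Σ t=0..0: t=0:+1/36 = 1/36
⇒ 3j(3 1 4; 0 0 0)² = 4/63, sgn +1
Racah Σ t=0..0: t=0:+1/48 = 1/48
⇒ 3j(3 1 4; 1 0 -1)² = 5/84, sgn -1
4πI² = N·(3j₀)²·(3jₘ)² = 5/7
I = -1·√(0.714286/4π) = -0.23841361

-0.238414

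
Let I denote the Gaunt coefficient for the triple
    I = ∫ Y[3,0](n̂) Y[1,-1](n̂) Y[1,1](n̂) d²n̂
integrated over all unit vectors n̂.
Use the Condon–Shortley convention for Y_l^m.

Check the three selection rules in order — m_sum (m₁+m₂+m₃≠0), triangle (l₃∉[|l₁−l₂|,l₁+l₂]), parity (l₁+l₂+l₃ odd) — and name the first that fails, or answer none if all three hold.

triangle

m₁+m₂+m₃ = 0 − 1 + 1 = 0  ✓
triangle: |3−1|=2 ≤ l₃=1 ≤ 3+1=4  ✗
parity: l₁+l₂+l₃ = 5 is odd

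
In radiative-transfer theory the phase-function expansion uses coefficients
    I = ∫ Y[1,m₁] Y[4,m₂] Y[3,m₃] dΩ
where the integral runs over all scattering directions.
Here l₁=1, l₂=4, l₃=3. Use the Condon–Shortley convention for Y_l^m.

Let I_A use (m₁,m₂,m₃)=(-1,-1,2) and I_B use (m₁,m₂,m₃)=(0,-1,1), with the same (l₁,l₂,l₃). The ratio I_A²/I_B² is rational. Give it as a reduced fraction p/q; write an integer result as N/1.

Shared (l₁,l₂,l₃)=(1,4,3): N and (l;000)² cancel in I_A²/I_B².
A: Δ = 2!·0!·6!/9! = 1/252; Racah Σ t=2..2: t=2:+1/240 = 1/240; ⇒ 3j(1 4 3; -1 -1 2)² = 1/84, sgn -1
B: Δ = 2!·0!·6!/9! = 1/252; Racah Σ t=1..1: t=1:−1/48 = -1/48; ⇒ 3j(1 4 3; 0 -1 1)² = 5/84, sgn -1
I_A²/I_B² = (1/84)/(5/84) = 1/5

1/5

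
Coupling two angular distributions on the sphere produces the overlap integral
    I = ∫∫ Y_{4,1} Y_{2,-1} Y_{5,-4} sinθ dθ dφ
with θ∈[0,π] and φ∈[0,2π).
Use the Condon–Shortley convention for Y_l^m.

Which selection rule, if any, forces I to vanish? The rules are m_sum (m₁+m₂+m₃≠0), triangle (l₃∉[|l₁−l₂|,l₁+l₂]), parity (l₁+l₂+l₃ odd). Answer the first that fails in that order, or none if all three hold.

m_sum

m₁+m₂+m₃ = 1 − 1 − 4 = -4  ✗
triangle: |4−2|=2 ≤ l₃=5 ≤ 4+2=6
parity: l₁+l₂+l₃ = 11 is odd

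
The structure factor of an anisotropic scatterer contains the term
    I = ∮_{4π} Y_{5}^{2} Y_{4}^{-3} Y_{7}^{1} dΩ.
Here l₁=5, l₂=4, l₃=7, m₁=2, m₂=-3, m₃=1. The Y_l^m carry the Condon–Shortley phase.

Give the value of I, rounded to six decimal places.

m-sum 0 ✓  L=16 even ✓  1≤7≤9 ✓
Π(2lᵢ+1) = 11×9×15 = 1485
triangle coeff Δ(5,4,7) = 1/6126120
Σ_t [0,2]: t=0:+1/69120 t=1:−1/20736 t=2:+1/69120 = -1/51840
(3j)²=280/21879 [(5 4 7; 0 0 0)], sign=+1
Σ_t [0,1]: t=0:+1/172800 t=1:−1/1036800 = 1/207360
(3j)²=245/14586 [(5 4 7; 2 -3 1)], sign=+1
⇒ 4πI² = 171500/537251
I = (+1)√(171500/537251/(4π)) = 0.15938172

0.159382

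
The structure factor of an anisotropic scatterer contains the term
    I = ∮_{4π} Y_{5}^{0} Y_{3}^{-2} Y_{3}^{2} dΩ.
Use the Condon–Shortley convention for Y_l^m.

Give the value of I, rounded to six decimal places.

0.000000

l₁+l₂+l₃=11 is odd: 3j(l;000)=0 ⇒ I=0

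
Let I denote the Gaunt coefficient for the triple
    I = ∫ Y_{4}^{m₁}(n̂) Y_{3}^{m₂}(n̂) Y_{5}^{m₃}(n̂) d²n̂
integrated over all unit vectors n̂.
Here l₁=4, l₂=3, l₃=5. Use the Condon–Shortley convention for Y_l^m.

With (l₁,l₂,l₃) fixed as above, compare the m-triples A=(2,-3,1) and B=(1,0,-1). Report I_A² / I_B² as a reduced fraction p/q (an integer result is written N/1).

Same 4,3,5: normalisation and zero-m 3j drop out of the ratio.
A: Δ: 2! 6! 4! / 13! → 1/180180; sum: t=0:+1/2304 = 1/2304; 3j²(4 3 5; 2 -3 1) = Δ·Π!·Σ² = 75/4004  (sign +1)
B: Δ: 2! 6! 4! / 13! → 1/180180; sum: t=0:+1/432 t=1:−1/192 t=2:+1/1440 = -19/8640; 3j²(4 3 5; 1 0 -1) = Δ·Π!·Σ² = 361/30030  (sign -1)
I_A²/I_B² = (75/4004)/(361/30030) = 1125/722

1125/722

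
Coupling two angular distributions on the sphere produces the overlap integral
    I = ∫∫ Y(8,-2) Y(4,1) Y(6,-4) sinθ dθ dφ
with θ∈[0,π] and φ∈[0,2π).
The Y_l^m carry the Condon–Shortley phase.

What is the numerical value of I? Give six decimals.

-2 + 1 − 4 = -5 ≠ 0: azimuthal integral kills it; I = 0

0.000000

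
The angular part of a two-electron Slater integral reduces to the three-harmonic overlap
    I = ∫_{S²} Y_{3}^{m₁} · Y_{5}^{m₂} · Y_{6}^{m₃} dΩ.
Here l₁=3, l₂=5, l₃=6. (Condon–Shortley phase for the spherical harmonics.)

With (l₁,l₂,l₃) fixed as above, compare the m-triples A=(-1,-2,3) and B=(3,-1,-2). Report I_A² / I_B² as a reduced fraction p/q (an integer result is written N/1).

l's match ⇒ only the (l;m) 3-j factors differ between A and B.
A: triangle coeff Δ(3,5,6) = 1/675675; Σ_t [0,2]: t=0:+1/34560 t=1:−1/8640 t=2:+1/40320 = -1/16128; (3j)²=18/1001 [(3 5 6; -1 -2 3)], sign=+1
B: triangle coeff Δ(3,5,6) = 1/675675; Σ_t [0,0]: t=0:+1/27648 = 1/27648; (3j)²=10/429 [(3 5 6; 3 -1 -2)], sign=+1
I_A²/I_B² = (18/1001)/(10/429) = 27/35

27/35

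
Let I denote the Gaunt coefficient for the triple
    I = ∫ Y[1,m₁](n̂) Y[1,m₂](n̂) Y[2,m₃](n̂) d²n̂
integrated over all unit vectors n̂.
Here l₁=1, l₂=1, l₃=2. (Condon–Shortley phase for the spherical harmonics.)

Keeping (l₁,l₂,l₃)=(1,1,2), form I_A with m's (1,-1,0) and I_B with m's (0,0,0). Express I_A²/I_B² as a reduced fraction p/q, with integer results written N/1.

1/4

l's match ⇒ only the (l;m) 3-j factors differ between A and B.
A: triangle coeff Δ(1,1,2) = 1/30; Σ_t [0,0]: t=0:+1/4 = 1/4; (3j)²=1/30 [(1 1 2; 1 -1 0)], sign=+1
B: triangle coeff Δ(1,1,2) = 1/30; Σ_t [0,0]: t=0:+1/1 = 1/1; (3j)²=2/15 [(1 1 2; 0 0 0)], sign=+1
I_A²/I_B² = (1/30)/(2/15) = 1/4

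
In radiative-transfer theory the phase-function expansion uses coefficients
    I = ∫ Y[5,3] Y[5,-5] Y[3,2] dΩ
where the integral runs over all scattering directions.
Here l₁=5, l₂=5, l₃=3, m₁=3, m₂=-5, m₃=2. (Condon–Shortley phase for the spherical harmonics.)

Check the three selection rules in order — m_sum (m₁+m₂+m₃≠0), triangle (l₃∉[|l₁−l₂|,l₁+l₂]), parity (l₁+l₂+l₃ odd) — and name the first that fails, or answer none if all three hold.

parity

Σmᵢ = 0  ✓
l₃∈[|l₁−l₂|,l₁+l₂]=[0,10], have l₃=3  ✓
Σlᵢ = 13 ⇒ odd  ✗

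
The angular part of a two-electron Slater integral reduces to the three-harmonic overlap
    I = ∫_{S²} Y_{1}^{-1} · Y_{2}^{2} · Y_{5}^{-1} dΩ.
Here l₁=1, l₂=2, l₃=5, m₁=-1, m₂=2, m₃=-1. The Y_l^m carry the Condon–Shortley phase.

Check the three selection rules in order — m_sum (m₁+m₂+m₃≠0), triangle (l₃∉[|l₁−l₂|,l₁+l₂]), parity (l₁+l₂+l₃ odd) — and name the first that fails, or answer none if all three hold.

triangle

Σmᵢ = 0  ✓
l₃∈[|l₁−l₂|,l₁+l₂]=[1,3], have l₃=5  ✗
Σlᵢ = 8 ⇒ even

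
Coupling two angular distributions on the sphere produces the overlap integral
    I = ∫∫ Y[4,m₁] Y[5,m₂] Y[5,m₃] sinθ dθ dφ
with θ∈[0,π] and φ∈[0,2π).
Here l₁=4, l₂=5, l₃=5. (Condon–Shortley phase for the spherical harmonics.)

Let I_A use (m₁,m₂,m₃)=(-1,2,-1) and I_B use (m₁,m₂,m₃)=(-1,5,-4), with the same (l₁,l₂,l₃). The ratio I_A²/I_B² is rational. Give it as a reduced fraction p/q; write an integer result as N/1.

35/72

l's match ⇒ only the (l;m) 3-j factors differ between A and B.
A: triangle coeff Δ(4,5,5) = 1/3153150; Σ_t [1,4]: t=1:−1/103680 t=2:+1/2880 t=3:−1/1152 t=4:+1/5184 = -7/20736; (3j)²=35/2574 [(4 5 5; -1 2 -1)], sign=-1
B: triangle coeff Δ(4,5,5) = 1/3153150; Σ_t [4,4]: t=4:+1/103680 = 1/103680; (3j)²=4/143 [(4 5 5; -1 5 -4)], sign=-1
I_A²/I_B² = (35/2574)/(4/143) = 35/72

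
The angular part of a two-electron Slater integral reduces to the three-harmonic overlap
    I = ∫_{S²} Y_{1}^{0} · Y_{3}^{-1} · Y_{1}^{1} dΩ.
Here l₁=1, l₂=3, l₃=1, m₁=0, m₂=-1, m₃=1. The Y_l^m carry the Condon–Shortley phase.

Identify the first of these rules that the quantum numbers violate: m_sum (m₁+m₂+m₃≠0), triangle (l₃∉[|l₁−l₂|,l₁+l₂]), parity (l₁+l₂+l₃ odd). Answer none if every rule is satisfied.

azimuthal sum: 0 − 1 + 1 = 0  ✓
2 ≤ 1 ≤ 4 (triangle on l)  ✗
L = 1 + 3 + 1 = 5 (odd)

triangle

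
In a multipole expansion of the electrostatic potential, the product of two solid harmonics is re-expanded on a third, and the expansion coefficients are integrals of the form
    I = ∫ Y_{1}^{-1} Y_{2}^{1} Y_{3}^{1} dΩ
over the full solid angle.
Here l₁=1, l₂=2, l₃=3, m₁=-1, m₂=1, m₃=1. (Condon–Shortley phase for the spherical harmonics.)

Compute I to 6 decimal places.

-1 + 1 + 1 = 1 ≠ 0: azimuthal integral kills it; I = 0

0.000000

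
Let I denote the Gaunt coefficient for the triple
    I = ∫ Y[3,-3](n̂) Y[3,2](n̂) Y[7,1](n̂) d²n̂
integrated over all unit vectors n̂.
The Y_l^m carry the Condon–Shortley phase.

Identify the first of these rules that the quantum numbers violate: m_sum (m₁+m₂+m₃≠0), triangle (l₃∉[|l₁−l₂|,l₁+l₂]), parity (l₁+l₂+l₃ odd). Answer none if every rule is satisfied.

azimuthal sum: -3 + 2 + 1 = 0  ✓
0 ≤ 7 ≤ 6 (triangle on l)  ✗
L = 3 + 3 + 7 = 13 (odd)

triangle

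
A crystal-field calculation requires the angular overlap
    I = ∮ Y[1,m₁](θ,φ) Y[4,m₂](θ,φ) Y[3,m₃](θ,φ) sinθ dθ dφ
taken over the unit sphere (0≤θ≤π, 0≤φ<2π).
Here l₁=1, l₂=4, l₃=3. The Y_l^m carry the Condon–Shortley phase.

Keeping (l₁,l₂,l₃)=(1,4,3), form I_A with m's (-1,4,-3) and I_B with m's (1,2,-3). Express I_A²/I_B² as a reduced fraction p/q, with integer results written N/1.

l's match ⇒ only the (l;m) 3-j factors differ between A and B.
A: triangle coeff Δ(1,4,3) = 1/252; Σ_t [2,2]: t=2:+1/1440 = 1/1440; (3j)²=1/9 [(1 4 3; -1 4 -3)], sign=+1
B: triangle coeff Δ(1,4,3) = 1/252; Σ_t [0,0]: t=0:+1/1440 = 1/1440; (3j)²=1/252 [(1 4 3; 1 2 -3)], sign=+1
I_A²/I_B² = (1/9)/(1/252) = 28/1

28/1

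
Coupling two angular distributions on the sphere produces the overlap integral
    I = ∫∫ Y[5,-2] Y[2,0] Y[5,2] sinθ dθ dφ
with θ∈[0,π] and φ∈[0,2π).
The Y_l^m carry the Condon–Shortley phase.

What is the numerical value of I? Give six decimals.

0.097044

Rules hold: Σm=0, L=12 even, 3≤5≤7.
N = 11·5·11 = 605
Δ = 2!·8!·2!/13! = 1/38610
Racah Σ t=0..2: t=0:+1/2880 t=1:−1/576 t=2:+1/2880 = -1/960
⇒ 3j(5 2 5; 0 0 0)² = 10/429, sgn +1
Racah Σ t=0..2: t=0:+1/20160 t=1:−1/1440 t=2:+1/2880 = -1/3360
⇒ 3j(5 2 5; -2 0 2)² = 6/715, sgn +1
4πI² = N·(3j₀)²·(3jₘ)² = 20/169
I = +1·√(0.118343/4π) = 0.09704356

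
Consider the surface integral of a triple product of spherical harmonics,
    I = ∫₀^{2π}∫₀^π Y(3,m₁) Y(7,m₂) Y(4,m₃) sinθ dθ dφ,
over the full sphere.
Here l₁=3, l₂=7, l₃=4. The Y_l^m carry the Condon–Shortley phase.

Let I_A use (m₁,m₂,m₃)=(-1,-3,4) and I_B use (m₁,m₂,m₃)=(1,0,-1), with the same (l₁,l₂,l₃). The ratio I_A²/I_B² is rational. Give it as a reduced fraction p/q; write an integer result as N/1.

l's match ⇒ only the (l;m) 3-j factors differ between A and B.
A: triangle coeff Δ(3,7,4) = 1/45045; Σ_t [4,4]: t=4:+1/1935360 = 1/1935360; (3j)²=1/1001 [(3 7 4; -1 -3 4)], sign=+1
B: triangle coeff Δ(3,7,4) = 1/45045; Σ_t [2,2]: t=2:+1/34560 = 1/34560; (3j)²=7/429 [(3 7 4; 1 0 -1)], sign=-1
I_A²/I_B² = (1/1001)/(7/429) = 3/49

3/49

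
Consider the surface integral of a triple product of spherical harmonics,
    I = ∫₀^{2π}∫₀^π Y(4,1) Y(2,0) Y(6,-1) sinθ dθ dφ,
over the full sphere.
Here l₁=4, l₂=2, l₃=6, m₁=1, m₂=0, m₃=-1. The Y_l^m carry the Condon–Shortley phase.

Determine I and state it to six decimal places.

-0.230476

Checks pass: Σm=0; 12 even; l₃=6∈[2,6].
(2·4+1)(2·2+1)(2·6+1) = 585
Δ: 0! 8! 4! / 13! → 1/6435
sum: t=0:+1/2304 = 1/2304
3j²(4 2 6; 0 0 0) = Δ·Π!·Σ² = 5/143  (sign +1)
sum: t=0:+1/2880 = 1/2880
3j²(4 2 6; 1 0 -1) = Δ·Π!·Σ² = 14/429  (sign -1)
combine: 4πI² = 585·5/143·14/429 = 1050/1573
take √, sign -1: I = -0.23047581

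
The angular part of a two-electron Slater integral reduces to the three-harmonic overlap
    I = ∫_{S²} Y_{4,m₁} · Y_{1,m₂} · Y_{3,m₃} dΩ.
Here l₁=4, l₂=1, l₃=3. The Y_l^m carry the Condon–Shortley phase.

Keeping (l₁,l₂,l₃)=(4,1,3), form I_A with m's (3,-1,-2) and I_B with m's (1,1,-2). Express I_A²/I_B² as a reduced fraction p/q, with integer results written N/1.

Shared (l₁,l₂,l₃)=(4,1,3): N and (l;000)² cancel in I_A²/I_B².
A: Δ = 2!·6!·0!/9! = 1/252; Racah Σ t=0..0: t=0:+1/240 = 1/240; ⇒ 3j(4 1 3; 3 -1 -2)² = 1/12, sgn -1
B: Δ = 2!·6!·0!/9! = 1/252; Racah Σ t=2..2: t=2:+1/240 = 1/240; ⇒ 3j(4 1 3; 1 1 -2)² = 1/84, sgn -1
I_A²/I_B² = (1/12)/(1/84) = 7/1

7/1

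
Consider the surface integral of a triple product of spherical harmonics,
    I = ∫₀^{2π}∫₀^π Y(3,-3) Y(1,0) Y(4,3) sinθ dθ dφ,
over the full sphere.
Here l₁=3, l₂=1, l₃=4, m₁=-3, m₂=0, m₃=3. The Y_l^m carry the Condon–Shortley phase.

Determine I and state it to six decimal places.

-0.162868

Checks pass: Σm=0; 8 even; l₃=4∈[2,4].
(2·3+1)(2·1+1)(2·4+1) = 189
Δ: 0! 6! 2! / 9! → 1/252
sum: t=0:+1/36 = 1/36
3j²(3 1 4; 0 0 0) = Δ·Π!·Σ² = 4/63  (sign +1)
sum: t=0:+1/720 = 1/720
3j²(3 1 4; -3 0 3) = Δ·Π!·Σ² = 1/36  (sign -1)
combine: 4πI² = 189·4/63·1/36 = 1/3
take √, sign -1: I = -0.16286750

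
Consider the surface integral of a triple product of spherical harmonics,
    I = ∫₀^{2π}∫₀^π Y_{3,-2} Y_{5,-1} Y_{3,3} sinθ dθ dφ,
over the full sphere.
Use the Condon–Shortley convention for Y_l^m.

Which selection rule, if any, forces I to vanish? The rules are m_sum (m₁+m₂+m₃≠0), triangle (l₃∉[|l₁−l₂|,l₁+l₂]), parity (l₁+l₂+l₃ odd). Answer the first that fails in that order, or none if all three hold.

Σmᵢ = 0  ✓
l₃∈[|l₁−l₂|,l₁+l₂]=[2,8], have l₃=3  ✓
Σlᵢ = 11 ⇒ odd  ✗

parity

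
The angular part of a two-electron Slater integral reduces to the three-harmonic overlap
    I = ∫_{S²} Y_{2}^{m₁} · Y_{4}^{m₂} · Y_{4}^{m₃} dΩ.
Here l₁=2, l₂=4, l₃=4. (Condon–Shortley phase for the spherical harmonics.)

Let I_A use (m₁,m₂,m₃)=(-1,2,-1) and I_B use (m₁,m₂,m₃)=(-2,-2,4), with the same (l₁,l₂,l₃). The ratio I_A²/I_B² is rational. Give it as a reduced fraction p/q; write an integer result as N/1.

81/56

Same 2,4,4: normalisation and zero-m 3j drop out of the ratio.
A: Δ: 2! 2! 6! / 11! → 1/13860; sum: t=1:−1/240 t=2:+1/96 = 1/160; 3j²(2 4 4; -1 2 -1) = Δ·Π!·Σ² = 27/1540  (sign -1)
B: Δ: 2! 2! 6! / 11! → 1/13860; sum: t=2:+1/2880 = 1/2880; 3j²(2 4 4; -2 -2 4) = Δ·Π!·Σ² = 2/165  (sign +1)
I_A²/I_B² = (27/1540)/(2/165) = 81/56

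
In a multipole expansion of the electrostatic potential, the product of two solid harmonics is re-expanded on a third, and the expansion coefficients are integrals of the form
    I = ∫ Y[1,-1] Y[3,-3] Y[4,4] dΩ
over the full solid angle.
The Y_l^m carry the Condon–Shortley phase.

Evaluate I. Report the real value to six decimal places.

0.325735

Checks pass: Σm=0; 8 even; l₃=4∈[2,4].
(2·1+1)(2·3+1)(2·4+1) = 189
Δ: 0! 2! 6! / 9! → 1/252
sum: t=0:+1/36 = 1/36
3j²(1 3 4; 0 0 0) = Δ·Π!·Σ² = 4/63  (sign +1)
sum: t=0:+1/1440 = 1/1440
3j²(1 3 4; -1 -3 4) = Δ·Π!·Σ² = 1/9  (sign +1)
combine: 4πI² = 189·4/63·1/9 = 4/3
take √, sign +1: I = 0.32573501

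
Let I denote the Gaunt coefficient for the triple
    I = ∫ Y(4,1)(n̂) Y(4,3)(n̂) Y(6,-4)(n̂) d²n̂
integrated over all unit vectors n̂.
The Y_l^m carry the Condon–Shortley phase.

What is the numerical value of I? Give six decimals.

-0.030176

Checks pass: Σm=0; 14 even; l₃=6∈[0,8].
(2·4+1)(2·4+1)(2·6+1) = 1053
Δ: 2! 6! 6! / 15! → 1/1261260
sum: t=0:+1/4608 t=1:−1/1296 t=2:+1/4608 = -7/20736
3j²(4 4 6; 0 0 0) = Δ·Π!·Σ² = 20/1287  (sign -1)
sum: t=1:−1/34560 t=2:+1/28800 = 1/172800
3j²(4 4 6; 1 3 -4) = Δ·Π!·Σ² = 1/1430  (sign +1)
combine: 4πI² = 1053·20/1287·1/1430 = 18/1573
take √, sign -1: I = -0.03017637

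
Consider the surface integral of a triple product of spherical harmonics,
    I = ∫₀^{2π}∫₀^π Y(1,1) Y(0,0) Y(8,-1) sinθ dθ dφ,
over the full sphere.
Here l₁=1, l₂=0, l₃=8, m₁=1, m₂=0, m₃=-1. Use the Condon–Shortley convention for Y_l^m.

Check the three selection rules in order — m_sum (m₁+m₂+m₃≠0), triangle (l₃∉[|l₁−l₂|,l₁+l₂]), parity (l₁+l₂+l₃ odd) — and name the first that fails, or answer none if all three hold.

triangle

azimuthal sum: 1 + 0 − 1 = 0  ✓
1 ≤ 8 ≤ 1 (triangle on l)  ✗
L = 1 + 0 + 8 = 9 (odd)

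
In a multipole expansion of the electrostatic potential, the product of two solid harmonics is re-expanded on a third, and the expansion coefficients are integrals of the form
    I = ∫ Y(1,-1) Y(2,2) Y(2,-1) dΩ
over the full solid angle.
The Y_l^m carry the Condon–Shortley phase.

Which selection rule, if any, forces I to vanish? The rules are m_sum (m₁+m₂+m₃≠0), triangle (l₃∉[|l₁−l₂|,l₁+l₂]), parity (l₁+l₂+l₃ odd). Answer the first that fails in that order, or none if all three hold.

parity

Σmᵢ = 0  ✓
l₃∈[|l₁−l₂|,l₁+l₂]=[1,3], have l₃=2  ✓
Σlᵢ = 5 ⇒ odd  ✗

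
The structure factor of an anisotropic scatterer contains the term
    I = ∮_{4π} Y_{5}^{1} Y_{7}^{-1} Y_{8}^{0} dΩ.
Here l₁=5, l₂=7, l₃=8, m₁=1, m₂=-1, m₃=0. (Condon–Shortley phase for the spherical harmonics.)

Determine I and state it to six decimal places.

Rules hold: Σm=0, L=20 even, 2≤8≤12.
N = 11·15·17 = 2805
Δ = 4!·6!·10!/21! = 1/814773960
Racah Σ t=0..4: t=0:+1/87091200 t=1:−1/4976640 t=2:+1/2073600 t=3:−1/4976640 t=4:+1/87091200 = 1/9676800
⇒ 3j(5 7 8; 0 0 0)² = 360/46189, sgn +1
Racah Σ t=0..4: t=0:+1/19906560 t=1:−1/3110400 t=2:+1/3317760 t=3:−1/21772800 t=4:+1/1393459200 = -1/66355200
⇒ 3j(5 7 8; 1 -1 0)² = 21/92378, sgn -1
4πI² = N·(3j₀)²·(3jₘ)² = 56700/11408683
I = -1·√(0.0049699/4π) = -0.01988698

-0.019887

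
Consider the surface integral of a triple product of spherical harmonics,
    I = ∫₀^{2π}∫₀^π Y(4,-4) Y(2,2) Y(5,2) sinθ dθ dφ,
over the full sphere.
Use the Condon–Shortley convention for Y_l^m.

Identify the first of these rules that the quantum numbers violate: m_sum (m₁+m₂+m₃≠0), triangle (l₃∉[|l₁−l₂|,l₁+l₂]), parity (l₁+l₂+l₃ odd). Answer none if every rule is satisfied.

parity

m₁+m₂+m₃ = -4 + 2 + 2 = 0  ✓
triangle: |4−2|=2 ≤ l₃=5 ≤ 4+2=6  ✓
parity: l₁+l₂+l₃ = 11 is odd  ✗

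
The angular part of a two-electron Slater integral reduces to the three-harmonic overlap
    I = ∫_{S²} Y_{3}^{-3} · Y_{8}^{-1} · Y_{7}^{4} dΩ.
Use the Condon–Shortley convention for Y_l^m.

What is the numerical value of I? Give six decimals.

m-sum 0 ✓  L=18 even ✓  5≤7≤11 ✓
Π(2lᵢ+1) = 7×17×15 = 1785
triangle coeff Δ(3,8,7) = 1/5290740
Σ_t [1,3]: t=1:−1/7257600 t=2:+1/2073600 t=3:−1/7257600 = 1/4838400
(3j)²=252/20995 [(3 8 7; 0 0 0)], sign=-1
Σ_t [4,4]: t=4:+1/104509440 = 1/104509440
(3j)²=275/50388 [(3 8 7; -3 -1 4)], sign=-1
⇒ 4πI² = 121275/1037153
I = (+1)√(121275/1037153/(4π)) = 0.09646267

0.096463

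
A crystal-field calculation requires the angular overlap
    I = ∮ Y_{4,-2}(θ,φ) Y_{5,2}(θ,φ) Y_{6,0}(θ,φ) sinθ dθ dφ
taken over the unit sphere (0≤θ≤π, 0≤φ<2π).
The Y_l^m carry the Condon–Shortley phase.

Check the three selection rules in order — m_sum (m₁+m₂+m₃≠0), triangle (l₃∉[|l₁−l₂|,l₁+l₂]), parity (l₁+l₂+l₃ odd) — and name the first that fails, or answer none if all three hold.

parity

Σmᵢ = 0  ✓
l₃∈[|l₁−l₂|,l₁+l₂]=[1,9], have l₃=6  ✓
Σlᵢ = 15 ⇒ odd  ✗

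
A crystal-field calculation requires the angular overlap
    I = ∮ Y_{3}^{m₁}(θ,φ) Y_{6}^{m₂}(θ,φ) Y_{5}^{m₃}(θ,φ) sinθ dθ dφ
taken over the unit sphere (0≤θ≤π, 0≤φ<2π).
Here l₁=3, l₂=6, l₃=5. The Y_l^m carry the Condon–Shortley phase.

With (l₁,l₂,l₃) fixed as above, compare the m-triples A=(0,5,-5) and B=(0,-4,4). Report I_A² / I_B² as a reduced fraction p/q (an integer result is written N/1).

Shared (l₁,l₂,l₃)=(3,6,5): N and (l;000)² cancel in I_A²/I_B².
A: Δ = 4!·2!·8!/15! = 1/675675; Racah Σ t=3..3: t=3:−1/483840 = -1/483840; ⇒ 3j(3 6 5; 0 5 -5)² = 3/91, sgn -1
B: Δ = 4!·2!·8!/15! = 1/675675; Racah Σ t=1..2: t=1:−1/60480 t=2:+1/161280 = -1/96768; ⇒ 3j(3 6 5; 0 -4 4)² = 15/1001, sgn +1
I_A²/I_B² = (3/91)/(15/1001) = 11/5

11/5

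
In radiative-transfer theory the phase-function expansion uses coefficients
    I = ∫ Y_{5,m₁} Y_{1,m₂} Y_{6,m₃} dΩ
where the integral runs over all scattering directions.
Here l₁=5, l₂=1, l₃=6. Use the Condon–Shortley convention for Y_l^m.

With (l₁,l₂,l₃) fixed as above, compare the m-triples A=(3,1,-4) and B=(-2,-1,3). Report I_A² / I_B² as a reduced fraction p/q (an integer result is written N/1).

5/4

Same 5,1,6: normalisation and zero-m 3j drop out of the ratio.
A: Δ: 0! 10! 2! / 13! → 1/858; sum: t=0:+1/161280 = 1/161280; 3j²(5 1 6; 3 1 -4) = Δ·Π!·Σ² = 15/286  (sign +1)
B: Δ: 0! 10! 2! / 13! → 1/858; sum: t=0:+1/60480 = 1/60480; 3j²(5 1 6; -2 -1 3) = Δ·Π!·Σ² = 6/143  (sign -1)
I_A²/I_B² = (15/286)/(6/143) = 5/4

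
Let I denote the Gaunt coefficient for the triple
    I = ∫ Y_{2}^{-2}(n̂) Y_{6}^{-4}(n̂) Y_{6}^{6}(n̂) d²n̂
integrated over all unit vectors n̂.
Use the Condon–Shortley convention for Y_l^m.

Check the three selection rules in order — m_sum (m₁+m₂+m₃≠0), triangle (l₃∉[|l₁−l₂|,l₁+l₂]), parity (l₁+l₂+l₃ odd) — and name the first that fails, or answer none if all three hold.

m₁+m₂+m₃ = -2 − 4 + 6 = 0  ✓
triangle: |2−6|=4 ≤ l₃=6 ≤ 2+6=8  ✓
parity: l₁+l₂+l₃ = 14 is even  ✓

none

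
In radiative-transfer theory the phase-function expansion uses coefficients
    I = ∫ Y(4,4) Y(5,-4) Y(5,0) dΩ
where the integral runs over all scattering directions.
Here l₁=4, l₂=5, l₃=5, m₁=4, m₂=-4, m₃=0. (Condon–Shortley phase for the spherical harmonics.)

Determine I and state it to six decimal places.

0.130198

Checks pass: Σm=0; 14 even; l₃=5∈[1,9].
(2·4+1)(2·5+1)(2·5+1) = 1089
Δ: 4! 4! 6! / 15! → 1/3153150
sum: t=0:+1/69120 t=1:−1/1728 t=2:+1/576 t=3:−1/1728 t=4:+1/69120 = 7/11520
3j²(4 5 5; 0 0 0) = Δ·Π!·Σ² = 2/143  (sign -1)
sum: t=0:+1/69120 = 1/69120
3j²(4 5 5; 4 -4 0) = Δ·Π!·Σ² = 2/143  (sign -1)
combine: 4πI² = 1089·2/143·2/143 = 36/169
take √, sign +1: I = 0.13019760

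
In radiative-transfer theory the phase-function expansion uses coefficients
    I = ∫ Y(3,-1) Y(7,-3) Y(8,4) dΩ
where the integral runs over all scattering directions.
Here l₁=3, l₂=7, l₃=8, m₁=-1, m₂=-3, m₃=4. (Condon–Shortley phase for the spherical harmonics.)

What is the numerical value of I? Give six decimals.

0.148738

m-sum 0 ✓  L=18 even ✓  4≤8≤10 ✓
Π(2lᵢ+1) = 7×15×17 = 1785
triangle coeff Δ(3,7,8) = 1/5290740
Σ_t [0,2]: t=0:+1/7257600 t=1:−1/2073600 t=2:+1/7257600 = -1/4838400
(3j)²=252/20995 [(3 7 8; 0 0 0)], sign=-1
Σ_t [0,2]: t=0:+1/46448640 t=1:−1/13063680 t=2:+1/58060800 = -79/2090188800
(3j)²=68651/5290740 [(3 7 8; -1 -3 4)], sign=-1
⇒ 4πI² = 1441671/5185765
I = (+1)√(1441671/5185765/(4π)) = 0.14873793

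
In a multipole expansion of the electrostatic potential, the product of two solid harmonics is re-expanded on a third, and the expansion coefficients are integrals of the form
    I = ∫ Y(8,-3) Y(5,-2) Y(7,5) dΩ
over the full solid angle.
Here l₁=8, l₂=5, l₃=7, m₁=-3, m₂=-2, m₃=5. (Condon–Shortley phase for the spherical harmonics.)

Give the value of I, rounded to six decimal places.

Rules hold: Σm=0, L=20 even, 3≤7≤13.
N = 17·11·15 = 2805
Δ = 6!·10!·4!/21! = 1/814773960
Racah Σ t=1..5: t=1:−1/87091200 t=2:+1/4976640 t=3:−1/2073600 t=4:+1/4976640 t=5:−1/87091200 = -1/9676800
⇒ 3j(8 5 7; 0 0 0)² = 360/46189, sgn +1
Racah Σ t=1..3: t=1:−1/1741824000 t=2:+1/104509440 t=3:−1/69672960 = -1/186624000
⇒ 3j(8 5 7; -3 -2 5)² = 308/62985, sgn -1
4πI² = N·(3j₀)²·(3jₘ)² = 110880/1037153
I = -1·√(0.106908/4π) = -0.09223596

-0.092236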